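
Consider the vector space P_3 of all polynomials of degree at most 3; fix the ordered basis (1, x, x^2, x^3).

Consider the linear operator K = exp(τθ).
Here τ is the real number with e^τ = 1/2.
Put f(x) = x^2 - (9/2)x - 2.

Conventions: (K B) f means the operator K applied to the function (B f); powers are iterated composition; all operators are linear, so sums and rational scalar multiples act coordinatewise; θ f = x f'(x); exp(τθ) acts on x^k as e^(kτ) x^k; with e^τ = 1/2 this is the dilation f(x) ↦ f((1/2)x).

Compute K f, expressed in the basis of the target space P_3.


the result is g(x) = (1/4)x^2 - (9/4)x - 2

exp(τθ) x^k = e^(kτ) x^k; with e^τ = 1/2 this sends x^k to (1/2)^k x^k
x ↦ 1/2 x
x^2 ↦ 1/4 x^2
applying this coordinatewise to f: exp(τθ) f = (1/4)x^2 - (9/4)x - 2


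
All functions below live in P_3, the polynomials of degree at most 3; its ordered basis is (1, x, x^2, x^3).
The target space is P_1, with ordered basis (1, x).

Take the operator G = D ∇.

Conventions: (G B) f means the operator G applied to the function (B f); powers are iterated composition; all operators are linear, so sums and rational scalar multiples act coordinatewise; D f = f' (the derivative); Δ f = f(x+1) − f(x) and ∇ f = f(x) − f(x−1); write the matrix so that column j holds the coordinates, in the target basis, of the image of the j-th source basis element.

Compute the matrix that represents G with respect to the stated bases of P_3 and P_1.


image of 1: 0
image of x: 0
image of x^2: 2
image of x^3: 6x - 3
each image's coordinates form column j of the matrix

the matrix is [[0, 0, 2, -3]; [0, 0, 0, 6]] (rows listed top to bottom)


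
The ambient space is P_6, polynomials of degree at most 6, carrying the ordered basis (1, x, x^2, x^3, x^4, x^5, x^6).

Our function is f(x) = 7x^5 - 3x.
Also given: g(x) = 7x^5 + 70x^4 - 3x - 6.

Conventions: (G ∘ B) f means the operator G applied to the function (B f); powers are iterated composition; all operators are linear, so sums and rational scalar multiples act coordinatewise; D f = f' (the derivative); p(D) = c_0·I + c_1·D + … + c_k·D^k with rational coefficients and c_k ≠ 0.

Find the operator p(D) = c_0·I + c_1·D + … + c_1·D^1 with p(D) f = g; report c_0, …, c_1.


D^0 f = 7x^5 - 3x
D^1 f = 35x^4 - 3
matching coefficients of g against c_0 f + c_1 Df + … from the top degree down determines the c_i
solution: c_0 = 1, c_1 = 2

p(D) = I + 2·D, i.e. c_0 = 1, c_1 = 2


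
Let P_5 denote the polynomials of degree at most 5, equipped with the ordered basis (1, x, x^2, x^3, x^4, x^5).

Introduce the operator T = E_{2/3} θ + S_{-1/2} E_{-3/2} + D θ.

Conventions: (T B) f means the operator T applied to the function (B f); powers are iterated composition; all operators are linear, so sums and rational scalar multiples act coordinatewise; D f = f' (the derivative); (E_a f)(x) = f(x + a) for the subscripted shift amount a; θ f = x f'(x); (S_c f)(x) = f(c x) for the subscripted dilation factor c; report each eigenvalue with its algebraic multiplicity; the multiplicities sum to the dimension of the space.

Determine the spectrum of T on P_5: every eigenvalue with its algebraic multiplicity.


image of 1: 1
image of x: (1/2)x + 1/6
image of x^2: (9/4)x^2 + (49/6)x + 113/36
image of x^3: (23/8)x^3 + (111/8)x^2 + (5/8)x - 179/72
image of x^4: (65/16)x^4 + (329/12)x^3 + (337/24)x^2 + (1241/108)x + 7585/1296
image of x^5: (159/32)x^5 + (3955/96)x^4 + (2795/144)x^3 + (2755/432)x^2 - (20005/2592)x - 53929/7776
the matrix is upper triangular; its diagonal is (1, 1/2, 9/4, 23/8, 65/16, 159/32)
for a triangular matrix the eigenvalues are the diagonal entries, with algebraic multiplicity their repetition count

λ = 1/2 (multiplicity 1), λ = 1 (multiplicity 1), λ = 9/4 (multiplicity 1), λ = 23/8 (multiplicity 1), λ = 65/16 (multiplicity 1), λ = 159/32 (multiplicity 1)


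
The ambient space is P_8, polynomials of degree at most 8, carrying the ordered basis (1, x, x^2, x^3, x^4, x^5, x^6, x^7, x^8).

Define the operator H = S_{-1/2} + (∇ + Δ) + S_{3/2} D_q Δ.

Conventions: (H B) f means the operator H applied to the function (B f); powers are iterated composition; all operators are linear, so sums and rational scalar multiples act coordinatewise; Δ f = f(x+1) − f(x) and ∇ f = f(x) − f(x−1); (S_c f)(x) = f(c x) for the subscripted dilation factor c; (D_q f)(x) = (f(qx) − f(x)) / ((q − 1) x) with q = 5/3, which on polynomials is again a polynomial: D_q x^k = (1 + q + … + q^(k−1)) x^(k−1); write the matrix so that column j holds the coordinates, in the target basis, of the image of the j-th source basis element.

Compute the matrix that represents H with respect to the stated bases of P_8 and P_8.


the matrix is [[1, 2, 2, 5, 4, 7, 6, 9, 8]; [0, -1/2, 4, 12, 32, 40, 72, 84, 128]; [0, 0, 1/4, 6, 49, 285/2, 245, 1883/4, 686]; [0, 0, 0, -1/8, 8, 170, 550, 1190, 2492]; [0, 0, 0, 0, 1/16, 10, 4323/8, 31381/16, 10087/2]; [0, 0, 0, 0, 0, -1/32, 12, 6517/4, 6629]; [0, 0, 0, 0, 0, 0, 1/64, 14, 37969/8]; [0, 0, 0, 0, 0, 0, 0, -1/128, 16]; [0, 0, 0, 0, 0, 0, 0, 0, 1/256]] (rows listed top to bottom)

image of 1: 1
image of x: -(1/2)x + 2
image of x^2: (1/4)x^2 + 4x + 2
image of x^3: -(1/8)x^3 + 6x^2 + 12x + 5
image of x^4: (1/16)x^4 + 8x^3 + 49x^2 + 32x + 4
image of x^5: -(1/32)x^5 + 10x^4 + 170x^3 + (285/2)x^2 + 40x + 7
image of x^6: (1/64)x^6 + 12x^5 + (4323/8)x^4 + 550x^3 + 245x^2 + 72x + 6
image of x^7: -(1/128)x^7 + 14x^6 + (6517/4)x^5 + (31381/16)x^4 + 1190x^3 + (1883/4)x^2 + 84x + 9
image of x^8: (1/256)x^8 + 16x^7 + (37969/8)x^6 + 6629x^5 + (10087/2)x^4 + 2492x^3 + 686x^2 + 128x + 8
each image's coordinates form column j of the matrix


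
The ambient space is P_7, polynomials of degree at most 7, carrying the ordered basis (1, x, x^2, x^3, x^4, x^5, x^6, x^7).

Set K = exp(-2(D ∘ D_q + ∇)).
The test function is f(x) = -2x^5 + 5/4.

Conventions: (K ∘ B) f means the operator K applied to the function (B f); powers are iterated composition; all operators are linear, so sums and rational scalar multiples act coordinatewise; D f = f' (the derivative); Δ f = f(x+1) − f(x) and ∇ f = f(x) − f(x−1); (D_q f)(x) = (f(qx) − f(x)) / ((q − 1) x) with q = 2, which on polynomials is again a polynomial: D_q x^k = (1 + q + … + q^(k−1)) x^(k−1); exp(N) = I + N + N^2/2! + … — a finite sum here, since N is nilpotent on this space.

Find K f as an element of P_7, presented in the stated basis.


the image equals g(x) = -2x^5 + 20x^4 + 376x^3 - 1948x^2 - (5716/3)x + 48671/12

order-1 term: 20x^4 + 456x^3 + 40x^2 - 20x + 4
order-2 term: -80x^3 - 2148x^2 - 5176x - 496
order-3 term: 160x^2 + (10352/3)x + 6368
order-4 term: -160x - 5656/3
order-5 term: 64
the series for exp(-2(D ∘ D_q + ∇)) f terminates at order 5
exp(-2(D ∘ D_q + ∇)) f = -2x^5 + 20x^4 + 376x^3 - 1948x^2 - (5716/3)x + 48671/12


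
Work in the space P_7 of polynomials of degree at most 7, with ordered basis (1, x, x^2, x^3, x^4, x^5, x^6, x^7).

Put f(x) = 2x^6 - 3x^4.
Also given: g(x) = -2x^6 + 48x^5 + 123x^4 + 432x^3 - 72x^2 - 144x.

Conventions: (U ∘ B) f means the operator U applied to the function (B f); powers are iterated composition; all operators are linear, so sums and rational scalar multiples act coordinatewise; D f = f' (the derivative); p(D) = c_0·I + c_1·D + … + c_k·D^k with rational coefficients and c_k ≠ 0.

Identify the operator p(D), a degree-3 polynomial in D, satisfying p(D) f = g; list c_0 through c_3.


D^0 f = 2x^6 - 3x^4
D^1 f = 12x^5 - 12x^3
D^2 f = 60x^4 - 36x^2
D^3 f = 240x^3 - 72x
matching coefficients of g against c_0 f + c_1 Df + … from the top degree down determines the c_i
solution: c_0 = -1, c_1 = 4, c_2 = 2, c_3 = 2

c_0 = -1, c_1 = 4, c_2 = 2, c_3 = 2


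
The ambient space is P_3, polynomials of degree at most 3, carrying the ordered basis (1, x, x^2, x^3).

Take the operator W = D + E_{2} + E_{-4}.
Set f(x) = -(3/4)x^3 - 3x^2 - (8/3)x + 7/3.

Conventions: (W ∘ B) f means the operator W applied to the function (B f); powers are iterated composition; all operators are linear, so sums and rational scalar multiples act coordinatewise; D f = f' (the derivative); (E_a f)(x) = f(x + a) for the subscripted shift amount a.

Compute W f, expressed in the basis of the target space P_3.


the image equals g(x) = -(3/2)x^3 - (15/4)x^2 - (133/3)x - 32/3

D f = -(9/4)x^2 - 6x - 8/3
E_{2} f = -(3/4)x^3 - (15/2)x^2 - (71/3)x - 21
E_{-4} f = -(3/4)x^3 + 6x^2 - (44/3)x + 13
(D + E_{2} + E_{-4}) f = -(3/2)x^3 - (15/4)x^2 - (133/3)x - 32/3


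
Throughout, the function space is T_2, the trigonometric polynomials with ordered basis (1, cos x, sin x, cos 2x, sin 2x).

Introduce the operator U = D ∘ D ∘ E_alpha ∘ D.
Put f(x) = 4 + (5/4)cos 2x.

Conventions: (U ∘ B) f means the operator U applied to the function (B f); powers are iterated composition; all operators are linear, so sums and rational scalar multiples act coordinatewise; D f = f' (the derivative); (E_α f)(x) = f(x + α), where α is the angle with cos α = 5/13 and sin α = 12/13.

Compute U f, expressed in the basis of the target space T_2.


D f = -(5/2)sin 2x
E_alpha D f = -(300/169)cos 2x + (595/338)sin 2x
D E_alpha D f = (595/169)cos 2x + (600/169)sin 2x
D (D ∘ E_alpha ∘ D) f = (1200/169)cos 2x - (1190/169)sin 2x

the image equals g(x) = (1200/169)cos 2x - (1190/169)sin 2x


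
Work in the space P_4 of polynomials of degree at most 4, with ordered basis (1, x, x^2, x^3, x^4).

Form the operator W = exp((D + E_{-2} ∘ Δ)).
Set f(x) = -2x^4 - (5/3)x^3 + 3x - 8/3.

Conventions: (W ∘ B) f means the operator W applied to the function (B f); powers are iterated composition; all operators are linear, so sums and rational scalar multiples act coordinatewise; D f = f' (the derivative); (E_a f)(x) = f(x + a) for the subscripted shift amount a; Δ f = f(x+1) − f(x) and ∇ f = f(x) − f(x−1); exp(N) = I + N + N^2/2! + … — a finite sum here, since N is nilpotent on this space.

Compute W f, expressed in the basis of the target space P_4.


order-1 term: -16x^3 + 26x^2 - 41x + 73/3
order-2 term: -48x^2 + 124x - 136
order-3 term: -64x + 392/3
order-4 term: -32
the series for exp((D + E_{-2} ∘ Δ)) f terminates at order 4
exp((D + E_{-2} ∘ Δ)) f = -2x^4 - (53/3)x^3 - 22x^2 + 22x - 47/3

g(x) = -2x^4 - (53/3)x^3 - 22x^2 + 22x - 47/3


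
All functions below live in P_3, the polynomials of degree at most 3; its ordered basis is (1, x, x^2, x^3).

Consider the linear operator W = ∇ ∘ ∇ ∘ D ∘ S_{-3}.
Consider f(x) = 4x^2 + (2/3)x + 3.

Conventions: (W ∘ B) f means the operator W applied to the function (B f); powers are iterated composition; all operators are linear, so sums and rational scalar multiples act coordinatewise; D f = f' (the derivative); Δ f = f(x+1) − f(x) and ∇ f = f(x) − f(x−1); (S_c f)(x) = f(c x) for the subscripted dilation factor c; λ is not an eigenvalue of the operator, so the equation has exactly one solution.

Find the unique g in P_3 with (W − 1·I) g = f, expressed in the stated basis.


write g with unknown coordinates in the stated basis and equate coefficients in (W − 1·I) g = f
solving from the highest basis element down gives g = -4x^2 - (2/3)x - 3
check: W g = 0
so W g − 1·g = 4x^2 + (2/3)x + 3 = f ✓

the result is g(x) = -4x^2 - (2/3)x - 3


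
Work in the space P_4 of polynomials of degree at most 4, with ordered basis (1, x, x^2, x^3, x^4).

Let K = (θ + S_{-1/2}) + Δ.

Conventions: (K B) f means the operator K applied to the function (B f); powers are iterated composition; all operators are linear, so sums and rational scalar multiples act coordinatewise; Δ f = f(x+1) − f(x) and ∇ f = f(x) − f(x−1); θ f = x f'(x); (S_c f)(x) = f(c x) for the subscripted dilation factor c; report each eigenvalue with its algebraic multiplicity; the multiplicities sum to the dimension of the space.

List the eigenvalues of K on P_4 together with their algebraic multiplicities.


λ = 1/2 (multiplicity 1), λ = 1 (multiplicity 1), λ = 9/4 (multiplicity 1), λ = 23/8 (multiplicity 1), λ = 65/16 (multiplicity 1)

image of 1: 1
image of x: (1/2)x + 1
image of x^2: (9/4)x^2 + 2x + 1
image of x^3: (23/8)x^3 + 3x^2 + 3x + 1
image of x^4: (65/16)x^4 + 4x^3 + 6x^2 + 4x + 1
the matrix is upper triangular; its diagonal is (1, 1/2, 9/4, 23/8, 65/16)
for a triangular matrix the eigenvalues are the diagonal entries, with algebraic multiplicity their repetition count


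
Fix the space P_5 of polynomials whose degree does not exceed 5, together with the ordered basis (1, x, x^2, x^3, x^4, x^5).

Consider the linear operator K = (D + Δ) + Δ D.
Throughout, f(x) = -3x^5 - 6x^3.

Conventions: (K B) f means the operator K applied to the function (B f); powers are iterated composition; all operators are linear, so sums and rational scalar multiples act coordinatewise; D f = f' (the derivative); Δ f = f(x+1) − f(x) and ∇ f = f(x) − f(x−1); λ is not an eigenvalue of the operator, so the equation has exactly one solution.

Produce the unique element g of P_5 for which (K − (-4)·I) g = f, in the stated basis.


write g with unknown coordinates in the stated basis and equate coefficients in (K − (-4)·I) g = f
solving from the highest basis element down gives g = -(3/4)x^5 + (15/8)x^4 + (3/8)x^3 - (3/2)x^2 - (69/32)x + 39/64
check: K g = -(15/2)x^4 - (15/2)x^3 + 6x^2 + (69/8)x - 39/16
so K g − (-4)·g = -3x^5 - 6x^3 = f ✓

the image equals g(x) = -(3/4)x^5 + (15/8)x^4 + (3/8)x^3 - (3/2)x^2 - (69/32)x + 39/64


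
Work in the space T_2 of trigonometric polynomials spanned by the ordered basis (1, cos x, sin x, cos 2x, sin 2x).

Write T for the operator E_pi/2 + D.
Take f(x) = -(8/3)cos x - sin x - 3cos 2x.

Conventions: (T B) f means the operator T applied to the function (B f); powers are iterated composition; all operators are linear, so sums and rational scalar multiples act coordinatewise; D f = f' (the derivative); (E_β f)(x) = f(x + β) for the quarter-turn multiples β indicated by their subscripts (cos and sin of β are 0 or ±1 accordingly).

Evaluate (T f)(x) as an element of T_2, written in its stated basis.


the image equals g(x) = -2cos x + (16/3)sin x + 3cos 2x + 6sin 2x

E_pi/2 f = -cos x + (8/3)sin x + 3cos 2x
D f = -cos x + (8/3)sin x + 6sin 2x
(E_pi/2 + D) f = -2cos x + (16/3)sin x + 3cos 2x + 6sin 2x


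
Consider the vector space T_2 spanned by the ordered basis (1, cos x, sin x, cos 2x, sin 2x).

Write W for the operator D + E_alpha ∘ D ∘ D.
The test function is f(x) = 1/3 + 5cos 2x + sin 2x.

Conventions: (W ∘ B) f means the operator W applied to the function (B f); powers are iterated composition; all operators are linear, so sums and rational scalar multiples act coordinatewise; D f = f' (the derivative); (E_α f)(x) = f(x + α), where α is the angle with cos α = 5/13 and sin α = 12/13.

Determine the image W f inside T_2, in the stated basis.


D f = 2cos 2x - 10sin 2x
D f = 2cos 2x - 10sin 2x
D D f = -20cos 2x - 4sin 2x
E_alpha D D f = (1900/169)cos 2x + (2876/169)sin 2x
(D + E_alpha ∘ D ∘ D) f = (2238/169)cos 2x + (1186/169)sin 2x

g(x) = (2238/169)cos 2x + (1186/169)sin 2x


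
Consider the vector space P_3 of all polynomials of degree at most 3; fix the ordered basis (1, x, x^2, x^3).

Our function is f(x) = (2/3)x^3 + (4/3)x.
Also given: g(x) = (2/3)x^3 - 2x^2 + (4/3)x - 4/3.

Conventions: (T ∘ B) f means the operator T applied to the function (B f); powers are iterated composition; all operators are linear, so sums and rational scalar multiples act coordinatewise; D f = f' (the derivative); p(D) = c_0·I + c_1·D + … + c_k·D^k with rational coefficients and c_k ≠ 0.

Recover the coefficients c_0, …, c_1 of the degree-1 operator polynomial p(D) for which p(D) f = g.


p(D) = I − D, i.e. c_0 = 1, c_1 = -1

D^0 f = (2/3)x^3 + (4/3)x
D^1 f = 2x^2 + 4/3
matching coefficients of g against c_0 f + c_1 Df + … from the top degree down determines the c_i
solution: c_0 = 1, c_1 = -1


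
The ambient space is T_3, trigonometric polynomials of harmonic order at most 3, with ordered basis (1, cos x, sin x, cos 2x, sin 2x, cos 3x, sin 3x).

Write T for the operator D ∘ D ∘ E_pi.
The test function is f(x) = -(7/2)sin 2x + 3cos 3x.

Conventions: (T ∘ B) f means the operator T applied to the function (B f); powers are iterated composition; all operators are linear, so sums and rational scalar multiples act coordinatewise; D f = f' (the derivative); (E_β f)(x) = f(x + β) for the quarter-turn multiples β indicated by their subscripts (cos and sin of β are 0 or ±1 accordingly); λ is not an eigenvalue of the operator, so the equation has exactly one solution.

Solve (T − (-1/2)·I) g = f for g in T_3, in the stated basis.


write g with unknown coordinates in the stated basis and equate coefficients in (T − (-1/2)·I) g = f
solving from the highest basis element down gives g = sin 2x + (6/19)cos 3x
check: T g = -4sin 2x + (54/19)cos 3x
so T g − (-1/2)·g = -(7/2)sin 2x + 3cos 3x = f ✓

the result is g(x) = sin 2x + (6/19)cos 3x


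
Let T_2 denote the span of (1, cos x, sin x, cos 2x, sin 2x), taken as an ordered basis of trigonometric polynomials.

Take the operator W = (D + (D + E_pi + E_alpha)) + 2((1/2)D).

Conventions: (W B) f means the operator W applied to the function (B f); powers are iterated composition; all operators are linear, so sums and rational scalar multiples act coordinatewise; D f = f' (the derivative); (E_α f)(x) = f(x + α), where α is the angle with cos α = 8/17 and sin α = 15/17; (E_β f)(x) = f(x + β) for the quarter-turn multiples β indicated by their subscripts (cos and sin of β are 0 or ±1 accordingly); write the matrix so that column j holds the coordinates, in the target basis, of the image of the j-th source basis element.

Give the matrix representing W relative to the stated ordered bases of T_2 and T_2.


image of 1: 2
image of cos x: -(9/17)cos x - (66/17)sin x
image of sin x: (66/17)cos x - (9/17)sin x
image of cos 2x: (128/289)cos 2x - (1974/289)sin 2x
image of sin 2x: (1974/289)cos 2x + (128/289)sin 2x
each image's coordinates form column j of the matrix

the matrix is [[2, 0, 0, 0, 0]; [0, -9/17, 66/17, 0, 0]; [0, -66/17, -9/17, 0, 0]; [0, 0, 0, 128/289, 1974/289]; [0, 0, 0, -1974/289, 128/289]] (rows listed top to bottom)


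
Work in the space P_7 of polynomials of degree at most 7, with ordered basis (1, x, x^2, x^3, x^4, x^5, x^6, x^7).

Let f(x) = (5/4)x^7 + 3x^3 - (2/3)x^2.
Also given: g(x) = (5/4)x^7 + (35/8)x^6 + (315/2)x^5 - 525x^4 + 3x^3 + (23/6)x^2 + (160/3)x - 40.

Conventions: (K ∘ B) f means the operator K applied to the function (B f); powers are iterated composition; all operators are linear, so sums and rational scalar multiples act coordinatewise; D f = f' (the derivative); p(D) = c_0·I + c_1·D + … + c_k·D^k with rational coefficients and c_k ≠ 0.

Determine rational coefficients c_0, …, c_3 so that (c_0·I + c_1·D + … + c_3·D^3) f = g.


D^0 f = (5/4)x^7 + 3x^3 - (2/3)x^2
D^1 f = (35/4)x^6 + 9x^2 - (4/3)x
D^2 f = (105/2)x^5 + 18x - 4/3
D^3 f = (525/2)x^4 + 18
matching coefficients of g against c_0 f + c_1 Df + … from the top degree down determines the c_i
solution: c_0 = 1, c_1 = 1/2, c_2 = 3, c_3 = -2

c_0 = 1, c_1 = 1/2, c_2 = 3, c_3 = -2


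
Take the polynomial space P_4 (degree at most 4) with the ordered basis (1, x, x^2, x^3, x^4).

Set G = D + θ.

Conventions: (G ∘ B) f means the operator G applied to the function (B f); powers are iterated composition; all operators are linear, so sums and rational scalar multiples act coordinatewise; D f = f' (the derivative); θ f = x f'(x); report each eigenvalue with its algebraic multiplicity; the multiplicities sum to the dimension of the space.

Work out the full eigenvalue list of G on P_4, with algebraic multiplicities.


λ = 0 (multiplicity 1), λ = 1 (multiplicity 1), λ = 2 (multiplicity 1), λ = 3 (multiplicity 1), λ = 4 (multiplicity 1)

image of 1: 0
image of x: x + 1
image of x^2: 2x^2 + 2x
image of x^3: 3x^3 + 3x^2
image of x^4: 4x^4 + 4x^3
the matrix is upper triangular; its diagonal is (0, 1, 2, 3, 4)
for a triangular matrix the eigenvalues are the diagonal entries, with algebraic multiplicity their repetition count


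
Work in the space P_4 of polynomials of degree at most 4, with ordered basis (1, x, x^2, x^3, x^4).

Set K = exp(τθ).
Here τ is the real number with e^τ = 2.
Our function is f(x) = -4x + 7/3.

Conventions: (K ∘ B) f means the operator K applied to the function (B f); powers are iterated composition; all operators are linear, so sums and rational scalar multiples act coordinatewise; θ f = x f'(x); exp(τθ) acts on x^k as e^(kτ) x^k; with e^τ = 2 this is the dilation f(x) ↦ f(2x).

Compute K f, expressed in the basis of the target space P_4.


the image equals g(x) = -8x + 7/3

exp(τθ) x^k = e^(kτ) x^k; with e^τ = 2 this sends x^k to 2^k x^k
x ↦ 2 x
applying this coordinatewise to f: exp(τθ) f = -8x + 7/3


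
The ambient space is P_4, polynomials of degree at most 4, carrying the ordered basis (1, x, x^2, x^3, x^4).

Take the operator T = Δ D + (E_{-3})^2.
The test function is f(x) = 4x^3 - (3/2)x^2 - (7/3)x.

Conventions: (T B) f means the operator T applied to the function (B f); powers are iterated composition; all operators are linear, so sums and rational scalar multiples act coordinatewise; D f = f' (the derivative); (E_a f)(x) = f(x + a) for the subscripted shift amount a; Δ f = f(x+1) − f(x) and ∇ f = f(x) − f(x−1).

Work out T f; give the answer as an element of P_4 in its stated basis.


D f = 12x^2 - 3x - 7/3
Δ D f = 24x + 9
E_{-3} f = 4x^3 - (75/2)x^2 + (344/3)x - 229/2
E_{-3} E_{-3} f = 4x^3 - (147/2)x^2 + (1343/3)x - 904
(Δ D + (E_{-3})^2) f = 4x^3 - (147/2)x^2 + (1415/3)x - 895

g(x) = 4x^3 - (147/2)x^2 + (1415/3)x - 895


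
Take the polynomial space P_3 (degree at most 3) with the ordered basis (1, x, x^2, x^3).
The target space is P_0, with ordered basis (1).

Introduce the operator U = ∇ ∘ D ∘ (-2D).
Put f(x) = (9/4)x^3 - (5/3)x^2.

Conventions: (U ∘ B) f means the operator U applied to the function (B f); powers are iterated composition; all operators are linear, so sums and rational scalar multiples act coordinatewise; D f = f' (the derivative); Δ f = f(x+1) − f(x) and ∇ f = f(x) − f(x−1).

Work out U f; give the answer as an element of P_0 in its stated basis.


D f = (27/4)x^2 - (10/3)x
(-2D) f = -(27/2)x^2 + (20/3)x
D (-2D) f = -27x + 20/3
∇ D (-2D) f = -27

the image equals g(x) = -27


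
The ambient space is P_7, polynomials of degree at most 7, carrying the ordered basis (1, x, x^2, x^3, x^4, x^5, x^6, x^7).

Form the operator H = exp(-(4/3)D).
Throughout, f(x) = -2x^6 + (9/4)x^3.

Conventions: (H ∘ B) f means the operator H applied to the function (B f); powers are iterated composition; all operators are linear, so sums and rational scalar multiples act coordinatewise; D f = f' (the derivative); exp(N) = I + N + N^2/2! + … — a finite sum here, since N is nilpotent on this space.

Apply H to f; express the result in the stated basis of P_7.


the image equals g(x) = -2x^6 + 16x^5 - (160/3)x^4 + (10483/108)x^3 - (2803/27)x^2 + (5068/81)x - 12080/729

order-1 term: 16x^5 - 9x^2
order-2 term: -(160/3)x^4 + 12x
order-3 term: (2560/27)x^3 - 16/3
order-4 term: -(2560/27)x^2
order-5 term: (4096/81)x
order-6 term: -8192/729
the series for exp(-(4/3)D) f terminates at order 6
exp(-(4/3)D) f = -2x^6 + 16x^5 - (160/3)x^4 + (10483/108)x^3 - (2803/27)x^2 + (5068/81)x - 12080/729


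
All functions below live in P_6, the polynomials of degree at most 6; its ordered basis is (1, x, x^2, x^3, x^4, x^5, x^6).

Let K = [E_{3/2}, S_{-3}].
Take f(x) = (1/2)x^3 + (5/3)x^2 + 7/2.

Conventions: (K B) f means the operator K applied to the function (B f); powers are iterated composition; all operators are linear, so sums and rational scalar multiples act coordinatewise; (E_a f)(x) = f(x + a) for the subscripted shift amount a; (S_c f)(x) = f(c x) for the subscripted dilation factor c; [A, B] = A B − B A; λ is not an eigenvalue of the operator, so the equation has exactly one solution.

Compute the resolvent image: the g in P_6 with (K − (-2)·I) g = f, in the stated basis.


the image equals g(x) = (1/4)x^3 + (253/12)x^2 - (1437/4)x - 20063/16

write g with unknown coordinates in the stated basis and equate coefficients in (K − (-2)·I) g = f
solving from the highest basis element down gives g = (1/4)x^3 + (253/12)x^2 - (1437/4)x - 20063/16
check: K g = -(81/2)x^2 + (1437/2)x + 20091/8
so K g − (-2)·g = (1/2)x^3 + (5/3)x^2 + 7/2 = f ✓


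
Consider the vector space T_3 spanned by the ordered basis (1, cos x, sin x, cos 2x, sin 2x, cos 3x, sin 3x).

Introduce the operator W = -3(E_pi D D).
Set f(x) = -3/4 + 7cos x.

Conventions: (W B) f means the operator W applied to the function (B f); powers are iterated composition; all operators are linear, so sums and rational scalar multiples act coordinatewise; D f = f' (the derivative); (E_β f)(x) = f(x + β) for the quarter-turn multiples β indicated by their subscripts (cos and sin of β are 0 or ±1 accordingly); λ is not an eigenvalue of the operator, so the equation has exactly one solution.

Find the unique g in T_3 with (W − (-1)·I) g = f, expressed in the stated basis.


write g with unknown coordinates in the stated basis and equate coefficients in (W − (-1)·I) g = f
solving from the highest basis element down gives g = -3/4 - (7/2)cos x
check: W g = (21/2)cos x
so W g − (-1)·g = -3/4 + 7cos x = f ✓

the image equals g(x) = -3/4 - (7/2)cos x


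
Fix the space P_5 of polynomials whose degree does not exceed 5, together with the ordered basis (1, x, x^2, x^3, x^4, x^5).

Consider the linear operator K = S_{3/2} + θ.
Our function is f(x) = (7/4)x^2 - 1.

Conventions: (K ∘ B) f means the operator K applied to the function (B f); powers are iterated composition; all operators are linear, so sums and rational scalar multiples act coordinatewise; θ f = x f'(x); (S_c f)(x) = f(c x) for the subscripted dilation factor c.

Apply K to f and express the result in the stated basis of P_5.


the result is g(x) = (119/16)x^2 - 1

S_{3/2} f = (63/16)x^2 - 1
θ f = (7/2)x^2
(S_{3/2} + θ) f = (119/16)x^2 - 1


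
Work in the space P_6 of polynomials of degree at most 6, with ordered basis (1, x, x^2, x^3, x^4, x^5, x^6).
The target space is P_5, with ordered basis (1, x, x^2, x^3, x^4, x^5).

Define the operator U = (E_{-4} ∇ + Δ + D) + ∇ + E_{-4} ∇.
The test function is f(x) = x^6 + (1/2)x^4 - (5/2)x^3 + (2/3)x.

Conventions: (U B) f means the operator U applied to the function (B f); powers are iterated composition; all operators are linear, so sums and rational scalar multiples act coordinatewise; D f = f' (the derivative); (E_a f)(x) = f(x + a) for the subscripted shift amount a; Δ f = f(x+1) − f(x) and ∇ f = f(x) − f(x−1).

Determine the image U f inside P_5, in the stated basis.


the image equals g(x) = 30x^5 - 270x^4 + 2490x^3 - (22323/2)x^2 + 25607x - 71201/3

∇ f = 6x^5 - 15x^4 + 22x^3 - (51/2)x^2 + (31/2)x - 10/3
E_{-4} ∇ f = 6x^5 - 135x^4 + 1222x^3 - (11139/2)x^2 + (25591/2)x - 35596/3
Δ f = 6x^5 + 15x^4 + 22x^3 + (21/2)x^2 + (1/2)x - 1/3
D f = 6x^5 + 2x^3 - (15/2)x^2 + 2/3
(E_{-4} ∇ + Δ + D) f = 18x^5 - 120x^4 + 1246x^3 - (11133/2)x^2 + 12796x - 11865
∇ f = 6x^5 - 15x^4 + 22x^3 - (51/2)x^2 + (31/2)x - 10/3
∇ f = 6x^5 - 15x^4 + 22x^3 - (51/2)x^2 + (31/2)x - 10/3
E_{-4} ∇ f = 6x^5 - 135x^4 + 1222x^3 - (11139/2)x^2 + (25591/2)x - 35596/3
((E_{-4} ∇ + Δ + D) + ∇ + E_{-4} ∇) f = 30x^5 - 270x^4 + 2490x^3 - (22323/2)x^2 + 25607x - 71201/3


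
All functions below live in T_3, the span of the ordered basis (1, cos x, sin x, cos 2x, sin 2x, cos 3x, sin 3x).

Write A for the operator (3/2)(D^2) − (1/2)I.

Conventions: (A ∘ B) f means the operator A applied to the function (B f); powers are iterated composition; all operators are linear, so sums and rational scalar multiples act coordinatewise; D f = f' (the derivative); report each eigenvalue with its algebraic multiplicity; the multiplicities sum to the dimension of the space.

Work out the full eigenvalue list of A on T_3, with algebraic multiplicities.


λ = -14 (multiplicity 2), λ = -13/2 (multiplicity 2), λ = -2 (multiplicity 2), λ = -1/2 (multiplicity 1)

image of 1: -1/2
image of cos x: -2cos x
image of sin x: -2sin x
image of cos 2x: -(13/2)cos 2x
image of sin 2x: -(13/2)sin 2x
image of cos 3x: -14cos 3x
image of sin 3x: -14sin 3x
the matrix is diagonal; its diagonal is (-1/2, -2, -2, -13/2, -13/2, -14, -14)
for a triangular matrix the eigenvalues are the diagonal entries, with algebraic multiplicity their repetition count


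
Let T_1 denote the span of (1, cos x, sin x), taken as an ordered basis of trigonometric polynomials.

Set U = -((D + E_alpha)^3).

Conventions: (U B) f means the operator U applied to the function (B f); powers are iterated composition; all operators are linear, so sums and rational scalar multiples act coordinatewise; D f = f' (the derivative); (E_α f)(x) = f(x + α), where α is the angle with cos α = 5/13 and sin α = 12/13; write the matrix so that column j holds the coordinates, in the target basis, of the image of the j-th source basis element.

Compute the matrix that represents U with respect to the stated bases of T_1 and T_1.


image of 1: -1
image of cos x: (9250/2197)cos x - (13750/2197)sin x
image of sin x: (13750/2197)cos x + (9250/2197)sin x
each image's coordinates form column j of the matrix

the matrix is [[-1, 0, 0]; [0, 9250/2197, 13750/2197]; [0, -13750/2197, 9250/2197]] (rows listed top to bottom)


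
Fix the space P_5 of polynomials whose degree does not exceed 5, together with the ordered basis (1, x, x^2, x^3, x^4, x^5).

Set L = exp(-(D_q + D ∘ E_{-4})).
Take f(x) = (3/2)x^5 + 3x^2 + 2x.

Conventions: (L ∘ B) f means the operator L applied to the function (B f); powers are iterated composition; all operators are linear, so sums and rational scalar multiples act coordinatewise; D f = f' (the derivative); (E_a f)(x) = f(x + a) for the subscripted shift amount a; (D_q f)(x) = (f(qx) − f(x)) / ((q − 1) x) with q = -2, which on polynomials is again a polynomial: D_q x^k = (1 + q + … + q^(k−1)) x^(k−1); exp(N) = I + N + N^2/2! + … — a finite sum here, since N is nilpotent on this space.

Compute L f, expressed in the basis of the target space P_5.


order-1 term: -24x^4 + 120x^3 - 720x^2 + 1917x - 1900
order-2 term: -12x^3 - 936x^2 + 4104x - 10749
order-3 term: 24x^2 + 216x - 5040
order-4 term: -6x - 60
order-5 term: 12/5
the series for exp(-(D_q + D ∘ E_{-4})) f terminates at order 5
exp(-(D_q + D ∘ E_{-4})) f = (3/2)x^5 - 24x^4 + 108x^3 - 1629x^2 + 6233x - 88733/5

the image equals g(x) = (3/2)x^5 - 24x^4 + 108x^3 - 1629x^2 + 6233x - 88733/5


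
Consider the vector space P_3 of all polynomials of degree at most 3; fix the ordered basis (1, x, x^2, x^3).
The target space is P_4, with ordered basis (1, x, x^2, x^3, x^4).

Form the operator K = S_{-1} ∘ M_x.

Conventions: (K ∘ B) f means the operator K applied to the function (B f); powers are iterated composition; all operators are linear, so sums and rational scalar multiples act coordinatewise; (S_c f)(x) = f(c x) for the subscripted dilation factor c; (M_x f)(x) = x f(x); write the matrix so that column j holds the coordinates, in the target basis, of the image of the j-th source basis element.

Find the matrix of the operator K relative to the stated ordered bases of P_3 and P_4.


the matrix is [[0, 0, 0, 0]; [-1, 0, 0, 0]; [0, 1, 0, 0]; [0, 0, -1, 0]; [0, 0, 0, 1]] (rows listed top to bottom)

image of 1: -x
image of x: x^2
image of x^2: -x^3
image of x^3: x^4
each image's coordinates form column j of the matrix


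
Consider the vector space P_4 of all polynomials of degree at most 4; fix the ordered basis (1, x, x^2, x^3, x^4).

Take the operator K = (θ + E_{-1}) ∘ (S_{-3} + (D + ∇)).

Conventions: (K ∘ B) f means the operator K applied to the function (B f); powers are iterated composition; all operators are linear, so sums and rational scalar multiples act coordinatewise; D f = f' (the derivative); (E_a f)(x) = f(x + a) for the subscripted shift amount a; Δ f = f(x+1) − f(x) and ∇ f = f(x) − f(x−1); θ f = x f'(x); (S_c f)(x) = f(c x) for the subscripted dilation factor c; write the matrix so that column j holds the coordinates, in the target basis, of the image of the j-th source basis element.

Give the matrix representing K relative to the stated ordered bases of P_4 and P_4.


image of 1: 1
image of x: -6x + 5
image of x^2: 27x^2 - 10x + 4
image of x^3: -108x^3 + 99x^2 - 99x + 37
image of x^4: 405x^4 - 292x^3 + 444x^2 - 280x + 62
each image's coordinates form column j of the matrix

the matrix is [[1, 5, 4, 37, 62]; [0, -6, -10, -99, -280]; [0, 0, 27, 99, 444]; [0, 0, 0, -108, -292]; [0, 0, 0, 0, 405]] (rows listed top to bottom)


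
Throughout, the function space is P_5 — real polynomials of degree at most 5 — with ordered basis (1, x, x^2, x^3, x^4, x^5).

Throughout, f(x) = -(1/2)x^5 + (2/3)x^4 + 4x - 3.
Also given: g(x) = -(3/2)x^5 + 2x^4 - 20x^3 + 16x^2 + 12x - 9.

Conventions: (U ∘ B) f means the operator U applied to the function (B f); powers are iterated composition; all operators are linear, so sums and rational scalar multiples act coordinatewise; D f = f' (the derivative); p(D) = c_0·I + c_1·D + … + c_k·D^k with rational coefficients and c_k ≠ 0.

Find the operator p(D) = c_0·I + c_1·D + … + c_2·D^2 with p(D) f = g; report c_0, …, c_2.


p(D) = 3·I + 2·D^2, i.e. c_0 = 3, c_1 = 0, c_2 = 2

D^0 f = -(1/2)x^5 + (2/3)x^4 + 4x - 3
D^1 f = -(5/2)x^4 + (8/3)x^3 + 4
D^2 f = -10x^3 + 8x^2
matching coefficients of g against c_0 f + c_1 Df + … from the top degree down determines the c_i
solution: c_0 = 3, c_1 = 0, c_2 = 2


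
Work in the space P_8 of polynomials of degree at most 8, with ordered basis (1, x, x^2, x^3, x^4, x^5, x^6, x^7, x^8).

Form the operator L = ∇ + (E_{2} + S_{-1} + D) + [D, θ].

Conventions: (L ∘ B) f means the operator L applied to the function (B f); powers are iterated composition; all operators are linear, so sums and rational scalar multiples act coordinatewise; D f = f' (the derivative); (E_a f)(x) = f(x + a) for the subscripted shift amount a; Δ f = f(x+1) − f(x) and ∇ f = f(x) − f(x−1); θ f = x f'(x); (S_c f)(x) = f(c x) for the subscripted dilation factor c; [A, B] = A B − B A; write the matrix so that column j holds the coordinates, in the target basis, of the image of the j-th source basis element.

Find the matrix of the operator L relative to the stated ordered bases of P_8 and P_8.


the matrix is [[2, 5, 3, 9, 15, 33, 63, 129, 255]; [0, 0, 10, 9, 36, 75, 198, 441, 1032]; [0, 0, 2, 15, 18, 90, 225, 693, 1764]; [0, 0, 0, 0, 20, 30, 180, 525, 1848]; [0, 0, 0, 0, 2, 25, 45, 315, 1050]; [0, 0, 0, 0, 0, 0, 30, 63, 504]; [0, 0, 0, 0, 0, 0, 2, 35, 84]; [0, 0, 0, 0, 0, 0, 0, 0, 40]; [0, 0, 0, 0, 0, 0, 0, 0, 2]] (rows listed top to bottom)

image of 1: 2
image of x: 5
image of x^2: 2x^2 + 10x + 3
image of x^3: 15x^2 + 9x + 9
image of x^4: 2x^4 + 20x^3 + 18x^2 + 36x + 15
image of x^5: 25x^4 + 30x^3 + 90x^2 + 75x + 33
image of x^6: 2x^6 + 30x^5 + 45x^4 + 180x^3 + 225x^2 + 198x + 63
image of x^7: 35x^6 + 63x^5 + 315x^4 + 525x^3 + 693x^2 + 441x + 129
image of x^8: 2x^8 + 40x^7 + 84x^6 + 504x^5 + 1050x^4 + 1848x^3 + 1764x^2 + 1032x + 255
each image's coordinates form column j of the matrix


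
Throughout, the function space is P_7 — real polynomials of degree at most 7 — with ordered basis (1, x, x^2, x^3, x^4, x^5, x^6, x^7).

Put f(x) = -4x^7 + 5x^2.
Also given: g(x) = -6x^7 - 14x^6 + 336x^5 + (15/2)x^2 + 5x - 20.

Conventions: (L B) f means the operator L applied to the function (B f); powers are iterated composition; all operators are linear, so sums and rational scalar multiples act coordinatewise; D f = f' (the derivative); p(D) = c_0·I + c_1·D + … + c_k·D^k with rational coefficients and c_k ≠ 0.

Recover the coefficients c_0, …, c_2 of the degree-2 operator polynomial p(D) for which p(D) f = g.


c_0 = 3/2, c_1 = 1/2, c_2 = -2

D^0 f = -4x^7 + 5x^2
D^1 f = -28x^6 + 10x
D^2 f = -168x^5 + 10
matching coefficients of g against c_0 f + c_1 Df + … from the top degree down determines the c_i
solution: c_0 = 3/2, c_1 = 1/2, c_2 = -2


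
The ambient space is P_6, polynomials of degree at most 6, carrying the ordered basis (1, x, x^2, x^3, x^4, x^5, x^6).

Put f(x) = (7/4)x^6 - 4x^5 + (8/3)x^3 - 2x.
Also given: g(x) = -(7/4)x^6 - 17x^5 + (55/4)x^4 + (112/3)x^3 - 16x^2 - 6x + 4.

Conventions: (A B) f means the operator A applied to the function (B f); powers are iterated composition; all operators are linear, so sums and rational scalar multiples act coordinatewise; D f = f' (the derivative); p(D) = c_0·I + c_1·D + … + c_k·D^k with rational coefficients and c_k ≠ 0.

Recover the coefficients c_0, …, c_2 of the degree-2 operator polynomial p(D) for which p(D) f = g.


D^0 f = (7/4)x^6 - 4x^5 + (8/3)x^3 - 2x
D^1 f = (21/2)x^5 - 20x^4 + 8x^2 - 2
D^2 f = (105/2)x^4 - 80x^3 + 16x
matching coefficients of g against c_0 f + c_1 Df + … from the top degree down determines the c_i
solution: c_0 = -1, c_1 = -2, c_2 = -1/2

c_0 = -1, c_1 = -2, c_2 = -1/2


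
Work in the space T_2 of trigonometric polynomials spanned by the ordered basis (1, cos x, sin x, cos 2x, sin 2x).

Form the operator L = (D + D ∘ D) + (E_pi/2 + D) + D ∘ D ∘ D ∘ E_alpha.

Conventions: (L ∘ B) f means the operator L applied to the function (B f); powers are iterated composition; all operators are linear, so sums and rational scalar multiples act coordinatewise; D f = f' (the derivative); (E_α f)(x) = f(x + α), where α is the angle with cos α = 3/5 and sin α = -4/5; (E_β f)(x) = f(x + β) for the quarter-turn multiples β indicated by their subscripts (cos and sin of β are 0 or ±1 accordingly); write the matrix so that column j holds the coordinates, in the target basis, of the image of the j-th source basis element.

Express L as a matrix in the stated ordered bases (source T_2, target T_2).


image of 1: 1
image of cos x: -(9/5)cos x - (12/5)sin x
image of sin x: (12/5)cos x - (9/5)sin x
image of cos 2x: -(317/25)cos 2x - (156/25)sin 2x
image of sin 2x: (156/25)cos 2x - (317/25)sin 2x
each image's coordinates form column j of the matrix

the matrix is [[1, 0, 0, 0, 0]; [0, -9/5, 12/5, 0, 0]; [0, -12/5, -9/5, 0, 0]; [0, 0, 0, -317/25, 156/25]; [0, 0, 0, -156/25, -317/25]] (rows listed top to bottom)


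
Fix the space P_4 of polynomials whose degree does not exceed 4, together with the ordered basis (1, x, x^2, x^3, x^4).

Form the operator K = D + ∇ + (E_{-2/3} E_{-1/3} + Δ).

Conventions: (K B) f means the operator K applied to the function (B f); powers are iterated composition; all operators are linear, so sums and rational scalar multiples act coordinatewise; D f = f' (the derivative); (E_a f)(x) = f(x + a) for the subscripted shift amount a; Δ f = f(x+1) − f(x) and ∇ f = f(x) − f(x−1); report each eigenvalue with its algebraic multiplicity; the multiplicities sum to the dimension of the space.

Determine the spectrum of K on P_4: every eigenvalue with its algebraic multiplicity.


λ = 1 (multiplicity 5)

image of 1: 1
image of x: x + 2
image of x^2: x^2 + 4x + 1
image of x^3: x^3 + 6x^2 + 3x + 1
image of x^4: x^4 + 8x^3 + 6x^2 + 4x + 1
the matrix is upper triangular; its diagonal is (1, 1, 1, 1, 1)
for a triangular matrix the eigenvalues are the diagonal entries, with algebraic multiplicity their repetition count


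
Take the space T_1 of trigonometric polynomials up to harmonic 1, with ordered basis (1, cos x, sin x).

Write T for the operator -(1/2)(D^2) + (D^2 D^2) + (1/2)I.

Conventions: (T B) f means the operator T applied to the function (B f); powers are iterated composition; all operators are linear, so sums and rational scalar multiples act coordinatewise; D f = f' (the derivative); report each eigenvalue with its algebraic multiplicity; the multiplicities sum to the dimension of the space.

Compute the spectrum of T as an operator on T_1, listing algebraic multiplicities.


λ = 1/2 (multiplicity 1), λ = 2 (multiplicity 2)

image of 1: 1/2
image of cos x: 2cos x
image of sin x: 2sin x
the matrix is diagonal; its diagonal is (1/2, 2, 2)
for a triangular matrix the eigenvalues are the diagonal entries, with algebraic multiplicity their repetition count
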